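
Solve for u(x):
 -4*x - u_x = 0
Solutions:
 u(x) = C1 - 2*x^2


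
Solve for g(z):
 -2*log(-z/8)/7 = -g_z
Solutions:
 g(z) = C1 + 2*z*log(-z)/7 + 2*z*(-3*log(2) - 1)/7


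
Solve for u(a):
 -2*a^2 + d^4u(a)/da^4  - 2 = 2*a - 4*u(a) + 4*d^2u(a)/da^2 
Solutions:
 u(a) = a^2/2 + a/2 + (C1 + C2*a)*exp(-sqrt(2)*a) + (C3 + C4*a)*exp(sqrt(2)*a) + 3/2


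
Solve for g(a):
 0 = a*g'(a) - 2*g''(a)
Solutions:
 g(a) = C1 + C2*erfi(a/2)


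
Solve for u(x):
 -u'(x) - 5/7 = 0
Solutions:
 u(x) = C1 - 5*x/7


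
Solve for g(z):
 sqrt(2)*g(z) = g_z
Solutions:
 g(z) = C1*exp(sqrt(2)*z)


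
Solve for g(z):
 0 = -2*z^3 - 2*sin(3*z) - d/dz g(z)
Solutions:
 g(z) = C1 - z^4/2 + 2*cos(3*z)/3


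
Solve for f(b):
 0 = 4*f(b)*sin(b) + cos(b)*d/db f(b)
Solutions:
 f(b) = C1*cos(b)^4


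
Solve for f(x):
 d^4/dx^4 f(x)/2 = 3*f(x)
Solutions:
 f(x) = C1*exp(-6^(1/4)*x) + C2*exp(6^(1/4)*x) + C3*sin(6^(1/4)*x) + C4*cos(6^(1/4)*x)


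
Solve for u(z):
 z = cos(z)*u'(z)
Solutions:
 u(z) = C1 + Integral(z/cos(z), z)


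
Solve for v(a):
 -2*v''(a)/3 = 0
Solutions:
 v(a) = C1 + C2*a


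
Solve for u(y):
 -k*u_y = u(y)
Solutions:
 u(y) = C1*exp(-y/k)


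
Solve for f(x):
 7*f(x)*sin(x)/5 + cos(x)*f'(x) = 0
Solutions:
 f(x) = C1*cos(x)^(7/5)


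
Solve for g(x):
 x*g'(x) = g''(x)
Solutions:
 g(x) = C1 + C2*erfi(sqrt(2)*x/2)


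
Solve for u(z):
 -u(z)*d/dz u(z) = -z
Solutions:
 u(z) = -sqrt(C1 + z^2)
 u(z) = sqrt(C1 + z^2)


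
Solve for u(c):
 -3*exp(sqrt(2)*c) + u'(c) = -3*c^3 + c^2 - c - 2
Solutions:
 u(c) = C1 - 3*c^4/4 + c^3/3 - c^2/2 - 2*c + 3*sqrt(2)*exp(sqrt(2)*c)/2


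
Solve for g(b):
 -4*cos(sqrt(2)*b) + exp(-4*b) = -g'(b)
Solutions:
 g(b) = C1 + 2*sqrt(2)*sin(sqrt(2)*b) + exp(-4*b)/4


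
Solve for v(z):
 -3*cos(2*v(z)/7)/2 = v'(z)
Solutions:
 3*z/2 - 7*log(sin(2*v(z)/7) - 1)/4 + 7*log(sin(2*v(z)/7) + 1)/4 = C1


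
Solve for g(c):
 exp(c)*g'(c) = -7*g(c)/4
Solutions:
 g(c) = C1*exp(7*exp(-c)/4)


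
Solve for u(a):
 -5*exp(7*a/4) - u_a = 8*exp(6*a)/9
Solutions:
 u(a) = C1 - 20*exp(7*a/4)/7 - 4*exp(6*a)/27


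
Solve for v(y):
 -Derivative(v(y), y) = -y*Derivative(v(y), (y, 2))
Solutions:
 v(y) = C1 + C2*y^2


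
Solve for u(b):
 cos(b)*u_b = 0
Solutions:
 u(b) = C1


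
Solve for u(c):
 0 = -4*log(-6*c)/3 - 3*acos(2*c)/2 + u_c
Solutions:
 u(c) = C1 + 4*c*log(-c)/3 + 3*c*acos(2*c)/2 - 4*c/3 + 4*c*log(6)/3 - 3*sqrt(1 - 4*c^2)/4


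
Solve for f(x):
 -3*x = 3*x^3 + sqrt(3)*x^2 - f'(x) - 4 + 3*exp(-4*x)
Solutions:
 f(x) = C1 + 3*x^4/4 + sqrt(3)*x^3/3 + 3*x^2/2 - 4*x - 3*exp(-4*x)/4


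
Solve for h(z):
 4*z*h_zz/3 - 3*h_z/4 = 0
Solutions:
 h(z) = C1 + C2*z^(25/16)


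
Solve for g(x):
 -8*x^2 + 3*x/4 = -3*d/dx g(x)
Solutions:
 g(x) = C1 + 8*x^3/9 - x^2/8


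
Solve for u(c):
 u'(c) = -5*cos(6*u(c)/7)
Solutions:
 5*c - 7*log(sin(6*u(c)/7) - 1)/12 + 7*log(sin(6*u(c)/7) + 1)/12 = C1


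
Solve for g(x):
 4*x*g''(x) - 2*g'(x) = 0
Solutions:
 g(x) = C1 + C2*x^(3/2)


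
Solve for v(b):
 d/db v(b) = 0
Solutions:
 v(b) = C1


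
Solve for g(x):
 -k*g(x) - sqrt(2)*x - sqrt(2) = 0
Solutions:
 g(x) = sqrt(2)*(-x - 1)/k


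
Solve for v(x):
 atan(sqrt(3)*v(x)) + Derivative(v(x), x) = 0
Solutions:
 Integral(1/atan(sqrt(3)*_y), (_y, v(x))) = C1 - x


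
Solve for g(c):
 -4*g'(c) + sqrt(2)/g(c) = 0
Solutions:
 g(c) = -sqrt(C1 + 2*sqrt(2)*c)/2
 g(c) = sqrt(C1 + 2*sqrt(2)*c)/2


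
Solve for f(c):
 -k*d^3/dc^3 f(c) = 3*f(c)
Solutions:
 f(c) = C1*exp(3^(1/3)*c*(-1/k)^(1/3)) + C2*exp(c*(-1/k)^(1/3)*(-3^(1/3) + 3^(5/6)*I)/2) + C3*exp(-c*(-1/k)^(1/3)*(3^(1/3) + 3^(5/6)*I)/2)


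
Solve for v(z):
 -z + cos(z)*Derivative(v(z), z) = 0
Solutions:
 v(z) = C1 + Integral(z/cos(z), z)


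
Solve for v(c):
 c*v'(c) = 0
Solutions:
 v(c) = C1


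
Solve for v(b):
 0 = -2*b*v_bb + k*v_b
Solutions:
 v(b) = C1 + b^(re(k)/2 + 1)*(C2*sin(log(b)*Abs(im(k))/2) + C3*cos(log(b)*im(k)/2))


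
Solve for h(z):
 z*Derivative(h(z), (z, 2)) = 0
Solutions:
 h(z) = C1 + C2*z


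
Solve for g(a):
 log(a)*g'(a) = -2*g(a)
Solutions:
 g(a) = C1*exp(-2*li(a))


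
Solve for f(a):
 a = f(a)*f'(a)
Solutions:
 f(a) = -sqrt(C1 + a^2)
 f(a) = sqrt(C1 + a^2)


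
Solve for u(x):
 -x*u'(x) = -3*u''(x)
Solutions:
 u(x) = C1 + C2*erfi(sqrt(6)*x/6)


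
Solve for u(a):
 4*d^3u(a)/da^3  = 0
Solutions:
 u(a) = C1 + C2*a + C3*a^2


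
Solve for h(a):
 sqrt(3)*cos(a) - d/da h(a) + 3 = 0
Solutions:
 h(a) = C1 + 3*a + sqrt(3)*sin(a)


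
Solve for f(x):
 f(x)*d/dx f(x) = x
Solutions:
 f(x) = -sqrt(C1 + x^2)
 f(x) = sqrt(C1 + x^2)


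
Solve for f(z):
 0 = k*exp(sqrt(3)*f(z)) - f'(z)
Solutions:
 f(z) = sqrt(3)*(2*log(-1/(C1 + k*z)) - log(3))/6


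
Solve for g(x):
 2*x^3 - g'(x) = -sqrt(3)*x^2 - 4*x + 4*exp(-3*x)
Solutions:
 g(x) = C1 + x^4/2 + sqrt(3)*x^3/3 + 2*x^2 + 4*exp(-3*x)/3


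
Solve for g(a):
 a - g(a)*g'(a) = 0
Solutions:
 g(a) = -sqrt(C1 + a^2)
 g(a) = sqrt(C1 + a^2)


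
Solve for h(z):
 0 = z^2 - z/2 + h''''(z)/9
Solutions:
 h(z) = C1 + C2*z + C3*z^2 + C4*z^3 - z^6/40 + 3*z^5/80


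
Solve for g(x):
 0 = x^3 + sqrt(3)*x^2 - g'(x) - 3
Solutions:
 g(x) = C1 + x^4/4 + sqrt(3)*x^3/3 - 3*x


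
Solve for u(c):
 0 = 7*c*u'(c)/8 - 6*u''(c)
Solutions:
 u(c) = C1 + C2*erfi(sqrt(42)*c/24)


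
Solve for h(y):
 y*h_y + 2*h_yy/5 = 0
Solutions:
 h(y) = C1 + C2*erf(sqrt(5)*y/2)


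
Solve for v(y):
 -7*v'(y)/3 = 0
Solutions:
 v(y) = C1


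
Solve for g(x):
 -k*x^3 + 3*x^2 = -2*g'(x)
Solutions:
 g(x) = C1 + k*x^4/8 - x^3/2


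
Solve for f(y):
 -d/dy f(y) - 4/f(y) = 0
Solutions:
 f(y) = -sqrt(C1 - 8*y)
 f(y) = sqrt(C1 - 8*y)


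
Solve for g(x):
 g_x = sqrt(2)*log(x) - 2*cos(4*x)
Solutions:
 g(x) = C1 + sqrt(2)*x*(log(x) - 1) - sin(4*x)/2


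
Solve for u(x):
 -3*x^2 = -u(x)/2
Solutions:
 u(x) = 6*x^2


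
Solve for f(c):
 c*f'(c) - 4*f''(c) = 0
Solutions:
 f(c) = C1 + C2*erfi(sqrt(2)*c/4)


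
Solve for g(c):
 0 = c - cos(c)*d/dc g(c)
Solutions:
 g(c) = C1 + Integral(c/cos(c), c)


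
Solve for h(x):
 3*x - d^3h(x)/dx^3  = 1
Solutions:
 h(x) = C1 + C2*x + C3*x^2 + x^4/8 - x^3/6


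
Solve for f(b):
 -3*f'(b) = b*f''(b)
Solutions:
 f(b) = C1 + C2/b^2


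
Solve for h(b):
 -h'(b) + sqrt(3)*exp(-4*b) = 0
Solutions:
 h(b) = C1 - sqrt(3)*exp(-4*b)/4


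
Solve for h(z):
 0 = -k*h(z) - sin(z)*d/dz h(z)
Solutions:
 h(z) = C1*exp(k*(-log(cos(z) - 1) + log(cos(z) + 1))/2)


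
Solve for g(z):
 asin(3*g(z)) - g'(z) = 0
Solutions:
 Integral(1/asin(3*_y), (_y, g(z))) = C1 + z


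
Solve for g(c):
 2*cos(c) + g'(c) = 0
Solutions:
 g(c) = C1 - 2*sin(c)


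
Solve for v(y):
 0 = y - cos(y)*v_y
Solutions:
 v(y) = C1 + Integral(y/cos(y), y)


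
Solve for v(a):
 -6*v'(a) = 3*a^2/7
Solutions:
 v(a) = C1 - a^3/42


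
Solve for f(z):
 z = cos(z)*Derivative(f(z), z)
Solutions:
 f(z) = C1 + Integral(z/cos(z), z)


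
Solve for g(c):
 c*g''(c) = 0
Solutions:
 g(c) = C1 + C2*c


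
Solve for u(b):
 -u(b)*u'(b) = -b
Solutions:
 u(b) = -sqrt(C1 + b^2)
 u(b) = sqrt(C1 + b^2)


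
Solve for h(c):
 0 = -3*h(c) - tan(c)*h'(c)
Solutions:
 h(c) = C1/sin(c)^3


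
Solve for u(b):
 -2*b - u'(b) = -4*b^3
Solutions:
 u(b) = C1 + b^4 - b^2


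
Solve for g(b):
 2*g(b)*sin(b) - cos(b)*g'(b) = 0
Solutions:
 g(b) = C1/cos(b)^2


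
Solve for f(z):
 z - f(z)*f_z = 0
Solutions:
 f(z) = -sqrt(C1 + z^2)
 f(z) = sqrt(C1 + z^2)


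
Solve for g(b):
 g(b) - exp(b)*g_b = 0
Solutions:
 g(b) = C1*exp(-exp(-b))


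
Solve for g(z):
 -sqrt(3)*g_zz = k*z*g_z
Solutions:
 g(z) = Piecewise((-sqrt(2)*3^(1/4)*sqrt(pi)*C1*erf(sqrt(2)*3^(3/4)*sqrt(k)*z/6)/(2*sqrt(k)) - C2, (k > 0) | (k < 0)), (-C1*z - C2, True))


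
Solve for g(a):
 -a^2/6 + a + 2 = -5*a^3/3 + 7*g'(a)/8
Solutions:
 g(a) = C1 + 10*a^4/21 - 4*a^3/63 + 4*a^2/7 + 16*a/7


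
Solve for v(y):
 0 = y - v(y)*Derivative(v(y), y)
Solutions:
 v(y) = -sqrt(C1 + y^2)
 v(y) = sqrt(C1 + y^2)


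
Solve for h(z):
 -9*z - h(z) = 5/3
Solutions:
 h(z) = -9*z - 5/3


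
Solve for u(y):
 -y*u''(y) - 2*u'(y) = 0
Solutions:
 u(y) = C1 + C2/y


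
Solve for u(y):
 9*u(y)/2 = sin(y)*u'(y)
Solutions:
 u(y) = C1*(cos(y) - 1)^(1/4)*(cos(y)^2 - 2*cos(y) + 1)/((cos(y) + 1)^(1/4)*(cos(y)^2 + 2*cos(y) + 1))


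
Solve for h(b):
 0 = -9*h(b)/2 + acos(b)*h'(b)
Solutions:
 h(b) = C1*exp(9*Integral(1/acos(b), b)/2)


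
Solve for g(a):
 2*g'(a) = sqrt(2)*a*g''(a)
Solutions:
 g(a) = C1 + C2*a^(1 + sqrt(2))


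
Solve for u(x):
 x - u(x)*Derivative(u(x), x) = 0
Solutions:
 u(x) = -sqrt(C1 + x^2)
 u(x) = sqrt(C1 + x^2)


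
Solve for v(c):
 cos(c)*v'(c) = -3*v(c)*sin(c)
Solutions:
 v(c) = C1*cos(c)^3


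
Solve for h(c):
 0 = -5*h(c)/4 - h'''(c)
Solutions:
 h(c) = C3*exp(-10^(1/3)*c/2) + (C1*sin(10^(1/3)*sqrt(3)*c/4) + C2*cos(10^(1/3)*sqrt(3)*c/4))*exp(10^(1/3)*c/4)


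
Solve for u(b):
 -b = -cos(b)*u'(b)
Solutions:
 u(b) = C1 + Integral(b/cos(b), b)


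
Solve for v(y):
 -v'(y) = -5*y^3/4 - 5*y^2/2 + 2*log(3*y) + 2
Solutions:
 v(y) = C1 + 5*y^4/16 + 5*y^3/6 - 2*y*log(y) - 2*y*log(3)


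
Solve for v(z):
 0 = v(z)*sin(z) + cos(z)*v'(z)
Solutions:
 v(z) = C1*cos(z)


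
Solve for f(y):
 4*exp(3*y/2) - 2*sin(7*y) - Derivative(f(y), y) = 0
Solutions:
 f(y) = C1 + 8*exp(3*y/2)/3 + 2*cos(7*y)/7


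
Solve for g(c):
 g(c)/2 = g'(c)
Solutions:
 g(c) = C1*exp(c/2)


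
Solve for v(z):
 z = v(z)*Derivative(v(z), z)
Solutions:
 v(z) = -sqrt(C1 + z^2)
 v(z) = sqrt(C1 + z^2)


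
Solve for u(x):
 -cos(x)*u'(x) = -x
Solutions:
 u(x) = C1 + Integral(x/cos(x), x)


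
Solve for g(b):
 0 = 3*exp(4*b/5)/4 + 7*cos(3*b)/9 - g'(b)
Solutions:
 g(b) = C1 + 15*exp(4*b/5)/16 + 7*sin(3*b)/27


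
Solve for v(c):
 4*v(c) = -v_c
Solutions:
 v(c) = C1*exp(-4*c)


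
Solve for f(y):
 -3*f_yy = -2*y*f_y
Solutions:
 f(y) = C1 + C2*erfi(sqrt(3)*y/3)


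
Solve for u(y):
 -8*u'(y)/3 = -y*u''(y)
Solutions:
 u(y) = C1 + C2*y^(11/3)


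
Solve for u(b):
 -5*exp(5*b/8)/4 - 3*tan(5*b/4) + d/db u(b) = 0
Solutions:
 u(b) = C1 + 2*exp(5*b/8) - 12*log(cos(5*b/4))/5


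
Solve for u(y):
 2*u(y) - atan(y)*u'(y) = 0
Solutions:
 u(y) = C1*exp(2*Integral(1/atan(y), y))


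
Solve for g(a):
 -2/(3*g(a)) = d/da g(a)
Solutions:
 g(a) = -sqrt(C1 - 12*a)/3
 g(a) = sqrt(C1 - 12*a)/3


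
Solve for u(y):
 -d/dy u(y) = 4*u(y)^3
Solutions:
 u(y) = -sqrt(2)*sqrt(-1/(C1 - 4*y))/2
 u(y) = sqrt(2)*sqrt(-1/(C1 - 4*y))/2


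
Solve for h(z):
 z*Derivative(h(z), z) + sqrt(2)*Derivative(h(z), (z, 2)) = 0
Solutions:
 h(z) = C1 + C2*erf(2^(1/4)*z/2)


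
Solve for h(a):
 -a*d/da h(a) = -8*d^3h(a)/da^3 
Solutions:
 h(a) = C1 + Integral(C2*airyai(a/2) + C3*airybi(a/2), a)


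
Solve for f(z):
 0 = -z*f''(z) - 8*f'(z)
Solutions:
 f(z) = C1 + C2/z^7


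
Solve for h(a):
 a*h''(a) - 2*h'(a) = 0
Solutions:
 h(a) = C1 + C2*a^3


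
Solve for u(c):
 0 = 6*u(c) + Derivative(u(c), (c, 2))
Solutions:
 u(c) = C1*sin(sqrt(6)*c) + C2*cos(sqrt(6)*c)


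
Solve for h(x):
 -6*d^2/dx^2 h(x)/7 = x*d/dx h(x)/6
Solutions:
 h(x) = C1 + C2*erf(sqrt(14)*x/12)


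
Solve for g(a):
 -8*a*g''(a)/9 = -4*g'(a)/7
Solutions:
 g(a) = C1 + C2*a^(23/14)


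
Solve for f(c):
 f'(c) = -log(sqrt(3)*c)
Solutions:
 f(c) = C1 - c*log(c) - c*log(3)/2 + c


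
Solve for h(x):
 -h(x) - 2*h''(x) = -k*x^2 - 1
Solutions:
 h(x) = C1*sin(sqrt(2)*x/2) + C2*cos(sqrt(2)*x/2) + k*x^2 - 4*k + 1


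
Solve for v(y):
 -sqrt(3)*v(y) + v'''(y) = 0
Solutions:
 v(y) = C3*exp(3^(1/6)*y) + (C1*sin(3^(2/3)*y/2) + C2*cos(3^(2/3)*y/2))*exp(-3^(1/6)*y/2)


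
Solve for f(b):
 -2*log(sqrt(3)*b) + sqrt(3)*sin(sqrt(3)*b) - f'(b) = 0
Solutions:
 f(b) = C1 - 2*b*log(b) - b*log(3) + 2*b - cos(sqrt(3)*b)


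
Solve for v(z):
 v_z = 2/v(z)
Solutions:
 v(z) = -sqrt(C1 + 4*z)
 v(z) = sqrt(C1 + 4*z)


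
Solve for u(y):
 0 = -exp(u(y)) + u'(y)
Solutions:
 u(y) = log(-1/(C1 + y))


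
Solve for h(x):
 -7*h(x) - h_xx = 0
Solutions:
 h(x) = C1*sin(sqrt(7)*x) + C2*cos(sqrt(7)*x)


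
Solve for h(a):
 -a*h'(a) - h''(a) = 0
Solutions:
 h(a) = C1 + C2*erf(sqrt(2)*a/2)


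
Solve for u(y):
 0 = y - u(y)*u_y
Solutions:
 u(y) = -sqrt(C1 + y^2)
 u(y) = sqrt(C1 + y^2)


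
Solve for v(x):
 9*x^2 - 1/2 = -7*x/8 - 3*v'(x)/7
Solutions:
 v(x) = C1 - 7*x^3 - 49*x^2/48 + 7*x/6


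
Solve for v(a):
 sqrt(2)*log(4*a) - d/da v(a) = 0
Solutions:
 v(a) = C1 + sqrt(2)*a*log(a) - sqrt(2)*a + 2*sqrt(2)*a*log(2)


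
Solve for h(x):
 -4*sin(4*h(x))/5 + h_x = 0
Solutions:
 -4*x/5 + log(cos(4*h(x)) - 1)/8 - log(cos(4*h(x)) + 1)/8 = C1


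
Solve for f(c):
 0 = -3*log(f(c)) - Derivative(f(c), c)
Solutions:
 li(f(c)) = C1 - 3*c


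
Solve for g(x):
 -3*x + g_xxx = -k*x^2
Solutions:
 g(x) = C1 + C2*x + C3*x^2 - k*x^5/60 + x^4/8


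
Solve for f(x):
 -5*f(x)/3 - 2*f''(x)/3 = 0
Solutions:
 f(x) = C1*sin(sqrt(10)*x/2) + C2*cos(sqrt(10)*x/2)


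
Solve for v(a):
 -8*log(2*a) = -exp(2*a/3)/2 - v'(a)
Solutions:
 v(a) = C1 + 8*a*log(a) + 8*a*(-1 + log(2)) - 3*exp(2*a/3)/4


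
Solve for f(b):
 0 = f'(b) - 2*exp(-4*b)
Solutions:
 f(b) = C1 - exp(-4*b)/2


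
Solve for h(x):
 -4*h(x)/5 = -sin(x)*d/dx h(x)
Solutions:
 h(x) = C1*(cos(x) - 1)^(2/5)/(cos(x) + 1)^(2/5)


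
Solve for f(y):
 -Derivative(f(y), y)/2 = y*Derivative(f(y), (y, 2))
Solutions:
 f(y) = C1 + C2*sqrt(y)


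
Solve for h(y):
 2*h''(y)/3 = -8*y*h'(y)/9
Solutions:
 h(y) = C1 + C2*erf(sqrt(6)*y/3)


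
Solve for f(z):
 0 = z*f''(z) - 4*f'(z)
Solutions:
 f(z) = C1 + C2*z^5


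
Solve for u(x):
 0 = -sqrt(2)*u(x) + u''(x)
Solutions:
 u(x) = C1*exp(-2^(1/4)*x) + C2*exp(2^(1/4)*x)


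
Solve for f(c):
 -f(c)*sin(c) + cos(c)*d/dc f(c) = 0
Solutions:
 f(c) = C1/cos(c)


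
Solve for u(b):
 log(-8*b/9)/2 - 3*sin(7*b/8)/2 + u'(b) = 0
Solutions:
 u(b) = C1 - b*log(-b)/2 - 3*b*log(2)/2 + b/2 + b*log(3) - 12*cos(7*b/8)/7


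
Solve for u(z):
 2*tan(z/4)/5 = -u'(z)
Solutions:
 u(z) = C1 + 8*log(cos(z/4))/5


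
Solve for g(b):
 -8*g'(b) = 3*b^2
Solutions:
 g(b) = C1 - b^3/8


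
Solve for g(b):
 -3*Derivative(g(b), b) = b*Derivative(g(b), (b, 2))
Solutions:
 g(b) = C1 + C2/b^2


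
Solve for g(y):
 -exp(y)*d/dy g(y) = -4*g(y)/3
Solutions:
 g(y) = C1*exp(-4*exp(-y)/3)


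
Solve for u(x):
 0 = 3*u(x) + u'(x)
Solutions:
 u(x) = C1*exp(-3*x)


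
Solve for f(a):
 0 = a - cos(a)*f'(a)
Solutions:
 f(a) = C1 + Integral(a/cos(a), a)


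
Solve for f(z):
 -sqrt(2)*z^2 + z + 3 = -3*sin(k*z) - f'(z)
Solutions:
 f(z) = C1 + sqrt(2)*z^3/3 - z^2/2 - 3*z + 3*cos(k*z)/k


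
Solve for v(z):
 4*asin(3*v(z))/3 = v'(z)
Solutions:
 Integral(1/asin(3*_y), (_y, v(z))) = C1 + 4*z/3


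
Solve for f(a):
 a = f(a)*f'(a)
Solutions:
 f(a) = -sqrt(C1 + a^2)
 f(a) = sqrt(C1 + a^2)


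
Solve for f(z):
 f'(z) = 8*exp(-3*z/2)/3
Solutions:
 f(z) = C1 - 16*exp(-3*z/2)/9


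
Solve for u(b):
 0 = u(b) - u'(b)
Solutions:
 u(b) = C1*exp(b)


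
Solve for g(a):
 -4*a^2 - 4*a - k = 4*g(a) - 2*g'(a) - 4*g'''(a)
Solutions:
 g(a) = C1*exp(6^(1/3)*a*(-(18 + sqrt(330))^(1/3) + 6^(1/3)/(18 + sqrt(330))^(1/3))/12)*sin(2^(1/3)*3^(1/6)*a*(3*2^(1/3)/(18 + sqrt(330))^(1/3) + 3^(2/3)*(18 + sqrt(330))^(1/3))/12) + C2*exp(6^(1/3)*a*(-(18 + sqrt(330))^(1/3) + 6^(1/3)/(18 + sqrt(330))^(1/3))/12)*cos(2^(1/3)*3^(1/6)*a*(3*2^(1/3)/(18 + sqrt(330))^(1/3) + 3^(2/3)*(18 + sqrt(330))^(1/3))/12) + C3*exp(-6^(1/3)*a*(-(18 + sqrt(330))^(1/3) + 6^(1/3)/(18 + sqrt(330))^(1/3))/6) - a^2 - 2*a - k/4 - 1


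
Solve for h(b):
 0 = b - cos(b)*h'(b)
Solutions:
 h(b) = C1 + Integral(b/cos(b), b)


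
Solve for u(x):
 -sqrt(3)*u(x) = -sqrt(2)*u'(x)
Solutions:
 u(x) = C1*exp(sqrt(6)*x/2)


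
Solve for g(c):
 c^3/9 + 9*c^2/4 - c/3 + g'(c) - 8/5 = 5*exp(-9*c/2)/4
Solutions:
 g(c) = C1 - c^4/36 - 3*c^3/4 + c^2/6 + 8*c/5 - 5*exp(-9*c/2)/18


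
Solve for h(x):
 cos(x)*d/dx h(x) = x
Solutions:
 h(x) = C1 + Integral(x/cos(x), x)


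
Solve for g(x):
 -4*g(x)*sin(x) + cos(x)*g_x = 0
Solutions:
 g(x) = C1/cos(x)^4


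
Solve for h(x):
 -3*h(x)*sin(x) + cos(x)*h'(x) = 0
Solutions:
 h(x) = C1/cos(x)^3


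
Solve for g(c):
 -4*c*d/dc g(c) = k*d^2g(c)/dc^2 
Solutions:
 g(c) = C1 + C2*sqrt(k)*erf(sqrt(2)*c*sqrt(1/k))


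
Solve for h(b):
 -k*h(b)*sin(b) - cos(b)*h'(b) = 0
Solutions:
 h(b) = C1*exp(k*log(cos(b)))


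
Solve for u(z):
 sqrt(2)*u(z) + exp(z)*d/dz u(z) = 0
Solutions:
 u(z) = C1*exp(sqrt(2)*exp(-z))


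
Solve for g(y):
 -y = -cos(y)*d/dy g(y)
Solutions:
 g(y) = C1 + Integral(y/cos(y), y)


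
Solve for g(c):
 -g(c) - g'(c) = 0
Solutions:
 g(c) = C1*exp(-c)


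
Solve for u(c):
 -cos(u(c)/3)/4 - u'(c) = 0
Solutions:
 c/4 - 3*log(sin(u(c)/3) - 1)/2 + 3*log(sin(u(c)/3) + 1)/2 = C1


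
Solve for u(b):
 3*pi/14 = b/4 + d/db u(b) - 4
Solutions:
 u(b) = C1 - b^2/8 + 3*pi*b/14 + 4*b


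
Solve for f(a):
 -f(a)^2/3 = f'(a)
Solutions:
 f(a) = 3/(C1 + a)


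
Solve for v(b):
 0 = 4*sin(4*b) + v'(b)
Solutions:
 v(b) = C1 + cos(4*b)


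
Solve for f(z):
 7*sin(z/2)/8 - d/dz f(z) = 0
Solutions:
 f(z) = C1 - 7*cos(z/2)/4


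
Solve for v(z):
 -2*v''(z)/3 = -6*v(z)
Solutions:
 v(z) = C1*exp(-3*z) + C2*exp(3*z)


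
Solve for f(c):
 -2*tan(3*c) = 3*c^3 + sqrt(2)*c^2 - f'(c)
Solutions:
 f(c) = C1 + 3*c^4/4 + sqrt(2)*c^3/3 - 2*log(cos(3*c))/3


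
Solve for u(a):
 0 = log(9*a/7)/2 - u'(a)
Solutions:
 u(a) = C1 + a*log(a)/2 - a*log(7)/2 - a/2 + a*log(3)


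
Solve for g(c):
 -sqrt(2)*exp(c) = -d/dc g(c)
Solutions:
 g(c) = C1 + sqrt(2)*exp(c)


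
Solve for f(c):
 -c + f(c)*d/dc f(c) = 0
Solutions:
 f(c) = -sqrt(C1 + c^2)
 f(c) = sqrt(C1 + c^2)


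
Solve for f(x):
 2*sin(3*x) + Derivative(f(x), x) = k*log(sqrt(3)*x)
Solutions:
 f(x) = C1 + k*x*(log(x) - 1) + k*x*log(3)/2 + 2*cos(3*x)/3


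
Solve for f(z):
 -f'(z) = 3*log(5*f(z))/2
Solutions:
 2*Integral(1/(log(_y) + log(5)), (_y, f(z)))/3 = C1 - z


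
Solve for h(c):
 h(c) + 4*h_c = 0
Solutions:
 h(c) = C1*exp(-c/4)


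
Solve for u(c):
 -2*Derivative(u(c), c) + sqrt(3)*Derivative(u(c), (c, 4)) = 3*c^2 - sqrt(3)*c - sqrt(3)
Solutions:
 u(c) = C1 + C4*exp(2^(1/3)*3^(5/6)*c/3) - c^3/2 + sqrt(3)*c^2/4 + sqrt(3)*c/2 + (C2*sin(6^(1/3)*c/2) + C3*cos(6^(1/3)*c/2))*exp(-2^(1/3)*3^(5/6)*c/6)


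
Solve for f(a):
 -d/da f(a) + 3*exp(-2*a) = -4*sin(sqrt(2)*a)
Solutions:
 f(a) = C1 - 2*sqrt(2)*cos(sqrt(2)*a) - 3*exp(-2*a)/2


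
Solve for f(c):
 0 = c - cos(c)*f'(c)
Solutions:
 f(c) = C1 + Integral(c/cos(c), c)


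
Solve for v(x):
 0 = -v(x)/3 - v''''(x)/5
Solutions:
 v(x) = (C1*sin(sqrt(2)*3^(3/4)*5^(1/4)*x/6) + C2*cos(sqrt(2)*3^(3/4)*5^(1/4)*x/6))*exp(-sqrt(2)*3^(3/4)*5^(1/4)*x/6) + (C3*sin(sqrt(2)*3^(3/4)*5^(1/4)*x/6) + C4*cos(sqrt(2)*3^(3/4)*5^(1/4)*x/6))*exp(sqrt(2)*3^(3/4)*5^(1/4)*x/6)


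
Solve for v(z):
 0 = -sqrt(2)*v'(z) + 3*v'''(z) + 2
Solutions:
 v(z) = C1 + C2*exp(-2^(1/4)*sqrt(3)*z/3) + C3*exp(2^(1/4)*sqrt(3)*z/3) + sqrt(2)*z


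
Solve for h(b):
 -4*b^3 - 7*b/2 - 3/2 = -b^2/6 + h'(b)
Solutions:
 h(b) = C1 - b^4 + b^3/18 - 7*b^2/4 - 3*b/2


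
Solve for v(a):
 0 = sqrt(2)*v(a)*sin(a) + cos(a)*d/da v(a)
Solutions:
 v(a) = C1*cos(a)^(sqrt(2))


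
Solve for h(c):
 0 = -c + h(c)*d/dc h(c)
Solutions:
 h(c) = -sqrt(C1 + c^2)
 h(c) = sqrt(C1 + c^2)


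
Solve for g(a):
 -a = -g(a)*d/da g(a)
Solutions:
 g(a) = -sqrt(C1 + a^2)
 g(a) = sqrt(C1 + a^2)


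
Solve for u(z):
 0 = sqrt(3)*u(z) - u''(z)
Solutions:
 u(z) = C1*exp(-3^(1/4)*z) + C2*exp(3^(1/4)*z)


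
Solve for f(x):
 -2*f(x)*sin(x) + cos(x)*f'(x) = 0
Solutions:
 f(x) = C1/cos(x)^2


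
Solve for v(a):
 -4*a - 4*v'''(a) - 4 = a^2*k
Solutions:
 v(a) = C1 + C2*a + C3*a^2 - a^5*k/240 - a^4/24 - a^3/6


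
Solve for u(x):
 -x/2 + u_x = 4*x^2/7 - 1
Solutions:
 u(x) = C1 + 4*x^3/21 + x^2/4 - x


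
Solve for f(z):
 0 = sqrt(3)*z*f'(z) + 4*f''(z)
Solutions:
 f(z) = C1 + C2*erf(sqrt(2)*3^(1/4)*z/4)


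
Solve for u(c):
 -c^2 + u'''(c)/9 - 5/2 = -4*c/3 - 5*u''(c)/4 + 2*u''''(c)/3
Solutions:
 u(c) = C1 + C2*c + C3*exp(c*(1 - sqrt(271))/12) + C4*exp(c*(1 + sqrt(271))/12) + c^4/15 - 136*c^3/675 + 14989*c^2/10125


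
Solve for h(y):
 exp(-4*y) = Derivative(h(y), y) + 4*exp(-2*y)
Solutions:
 h(y) = C1 + 2*exp(-2*y) - exp(-4*y)/4


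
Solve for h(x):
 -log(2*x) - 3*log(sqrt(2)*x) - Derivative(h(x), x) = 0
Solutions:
 h(x) = C1 - 4*x*log(x) - 5*x*log(2)/2 + 4*x


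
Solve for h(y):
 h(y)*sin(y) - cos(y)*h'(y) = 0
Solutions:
 h(y) = C1/cos(y)


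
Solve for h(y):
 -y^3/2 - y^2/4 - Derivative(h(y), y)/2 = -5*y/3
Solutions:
 h(y) = C1 - y^4/4 - y^3/6 + 5*y^2/3


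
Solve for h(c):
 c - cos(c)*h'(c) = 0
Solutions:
 h(c) = C1 + Integral(c/cos(c), c)


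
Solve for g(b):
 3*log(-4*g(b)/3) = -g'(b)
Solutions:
 Integral(1/(log(-_y) - log(3) + 2*log(2)), (_y, g(b)))/3 = C1 - b


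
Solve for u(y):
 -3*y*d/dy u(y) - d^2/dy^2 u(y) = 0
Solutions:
 u(y) = C1 + C2*erf(sqrt(6)*y/2)


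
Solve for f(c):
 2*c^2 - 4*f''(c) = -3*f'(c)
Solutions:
 f(c) = C1 + C2*exp(3*c/4) - 2*c^3/9 - 8*c^2/9 - 64*c/27


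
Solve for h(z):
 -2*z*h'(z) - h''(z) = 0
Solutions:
 h(z) = C1 + C2*erf(z)


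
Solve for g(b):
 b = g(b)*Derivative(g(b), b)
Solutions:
 g(b) = -sqrt(C1 + b^2)
 g(b) = sqrt(C1 + b^2)


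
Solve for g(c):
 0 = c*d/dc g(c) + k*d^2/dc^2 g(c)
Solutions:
 g(c) = C1 + C2*sqrt(k)*erf(sqrt(2)*c*sqrt(1/k)/2)


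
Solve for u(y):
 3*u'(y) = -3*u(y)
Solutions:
 u(y) = C1*exp(-y)


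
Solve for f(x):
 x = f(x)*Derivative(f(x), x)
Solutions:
 f(x) = -sqrt(C1 + x^2)
 f(x) = sqrt(C1 + x^2)


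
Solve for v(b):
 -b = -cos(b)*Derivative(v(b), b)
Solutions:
 v(b) = C1 + Integral(b/cos(b), b)


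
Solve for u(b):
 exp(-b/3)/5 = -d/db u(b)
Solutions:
 u(b) = C1 + 3*exp(-b/3)/5


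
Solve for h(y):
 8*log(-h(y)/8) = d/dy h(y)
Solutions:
 -Integral(1/(log(-_y) - 3*log(2)), (_y, h(y)))/8 = C1 - y


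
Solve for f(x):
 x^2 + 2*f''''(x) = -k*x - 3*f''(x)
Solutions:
 f(x) = C1 + C2*x + C3*sin(sqrt(6)*x/2) + C4*cos(sqrt(6)*x/2) - k*x^3/18 - x^4/36 + 2*x^2/9


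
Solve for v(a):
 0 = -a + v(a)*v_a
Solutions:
 v(a) = -sqrt(C1 + a^2)
 v(a) = sqrt(C1 + a^2)


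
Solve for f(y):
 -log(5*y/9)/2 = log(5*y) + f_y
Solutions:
 f(y) = C1 - 3*y*log(y)/2 - 3*y*log(5)/2 + y*log(3) + 3*y/2


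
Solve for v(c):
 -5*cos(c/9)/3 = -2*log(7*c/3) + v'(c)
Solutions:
 v(c) = C1 + 2*c*log(c) - 2*c*log(3) - 2*c + 2*c*log(7) - 15*sin(c/9)


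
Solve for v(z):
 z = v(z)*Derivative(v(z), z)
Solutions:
 v(z) = -sqrt(C1 + z^2)
 v(z) = sqrt(C1 + z^2)


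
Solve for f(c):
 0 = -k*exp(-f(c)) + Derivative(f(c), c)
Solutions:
 f(c) = log(C1 + c*k)


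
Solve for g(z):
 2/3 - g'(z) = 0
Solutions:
 g(z) = C1 + 2*z/3


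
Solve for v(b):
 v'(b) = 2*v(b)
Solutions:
 v(b) = C1*exp(2*b)


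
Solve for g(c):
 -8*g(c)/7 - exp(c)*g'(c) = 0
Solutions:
 g(c) = C1*exp(8*exp(-c)/7)


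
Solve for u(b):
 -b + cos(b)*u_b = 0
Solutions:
 u(b) = C1 + Integral(b/cos(b), b)


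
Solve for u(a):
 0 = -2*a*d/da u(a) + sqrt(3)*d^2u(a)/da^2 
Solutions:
 u(a) = C1 + C2*erfi(3^(3/4)*a/3)


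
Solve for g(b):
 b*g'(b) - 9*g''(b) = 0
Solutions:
 g(b) = C1 + C2*erfi(sqrt(2)*b/6)


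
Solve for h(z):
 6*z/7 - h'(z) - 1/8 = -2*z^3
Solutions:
 h(z) = C1 + z^4/2 + 3*z^2/7 - z/8


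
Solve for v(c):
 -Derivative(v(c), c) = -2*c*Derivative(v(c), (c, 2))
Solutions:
 v(c) = C1 + C2*c^(3/2)


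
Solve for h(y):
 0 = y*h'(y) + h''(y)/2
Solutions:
 h(y) = C1 + C2*erf(y)


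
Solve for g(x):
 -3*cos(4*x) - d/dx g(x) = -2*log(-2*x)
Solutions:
 g(x) = C1 + 2*x*log(-x) - 2*x + 2*x*log(2) - 3*sin(4*x)/4


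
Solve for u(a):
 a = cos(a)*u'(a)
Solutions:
 u(a) = C1 + Integral(a/cos(a), a)


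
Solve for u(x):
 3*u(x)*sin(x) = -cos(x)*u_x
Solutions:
 u(x) = C1*cos(x)^3


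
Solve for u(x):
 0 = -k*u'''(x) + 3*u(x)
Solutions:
 u(x) = C1*exp(3^(1/3)*x*(1/k)^(1/3)) + C2*exp(x*(-3^(1/3) + 3^(5/6)*I)*(1/k)^(1/3)/2) + C3*exp(-x*(3^(1/3) + 3^(5/6)*I)*(1/k)^(1/3)/2)


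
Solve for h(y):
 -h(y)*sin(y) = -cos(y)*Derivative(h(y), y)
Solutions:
 h(y) = C1/cos(y)


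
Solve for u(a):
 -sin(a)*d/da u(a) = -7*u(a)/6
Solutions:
 u(a) = C1*(cos(a) - 1)^(7/12)/(cos(a) + 1)^(7/12)


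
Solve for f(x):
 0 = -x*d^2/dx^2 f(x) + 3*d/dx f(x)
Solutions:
 f(x) = C1 + C2*x^4


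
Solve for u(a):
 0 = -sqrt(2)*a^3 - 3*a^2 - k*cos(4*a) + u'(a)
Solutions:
 u(a) = C1 + sqrt(2)*a^4/4 + a^3 + k*sin(4*a)/4


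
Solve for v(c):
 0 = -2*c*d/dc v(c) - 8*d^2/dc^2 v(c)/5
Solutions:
 v(c) = C1 + C2*erf(sqrt(10)*c/4)


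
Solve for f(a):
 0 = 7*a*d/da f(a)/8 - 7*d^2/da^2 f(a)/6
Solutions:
 f(a) = C1 + C2*erfi(sqrt(6)*a/4)


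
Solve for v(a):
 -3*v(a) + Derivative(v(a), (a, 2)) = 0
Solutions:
 v(a) = C1*exp(-sqrt(3)*a) + C2*exp(sqrt(3)*a)


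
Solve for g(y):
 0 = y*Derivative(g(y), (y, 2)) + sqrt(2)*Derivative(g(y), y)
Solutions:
 g(y) = C1 + C2*y^(1 - sqrt(2))


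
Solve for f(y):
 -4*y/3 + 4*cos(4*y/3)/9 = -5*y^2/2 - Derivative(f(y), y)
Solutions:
 f(y) = C1 - 5*y^3/6 + 2*y^2/3 - sin(4*y/3)/3


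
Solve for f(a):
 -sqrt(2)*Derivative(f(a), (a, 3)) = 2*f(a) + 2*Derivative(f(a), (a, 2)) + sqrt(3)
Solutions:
 f(a) = C1*exp(a*(-4*sqrt(2) + 4*2^(1/3)/(3*sqrt(210) + 31*sqrt(2))^(1/3) + 2^(2/3)*(3*sqrt(210) + 31*sqrt(2))^(1/3))/12)*sin(2^(1/3)*sqrt(3)*a*(-2^(1/3)*(3*sqrt(210) + 31*sqrt(2))^(1/3) + 4/(3*sqrt(210) + 31*sqrt(2))^(1/3))/12) + C2*exp(a*(-4*sqrt(2) + 4*2^(1/3)/(3*sqrt(210) + 31*sqrt(2))^(1/3) + 2^(2/3)*(3*sqrt(210) + 31*sqrt(2))^(1/3))/12)*cos(2^(1/3)*sqrt(3)*a*(-2^(1/3)*(3*sqrt(210) + 31*sqrt(2))^(1/3) + 4/(3*sqrt(210) + 31*sqrt(2))^(1/3))/12) + C3*exp(-a*(4*2^(1/3)/(3*sqrt(210) + 31*sqrt(2))^(1/3) + 2*sqrt(2) + 2^(2/3)*(3*sqrt(210) + 31*sqrt(2))^(1/3))/6) - sqrt(3)/2


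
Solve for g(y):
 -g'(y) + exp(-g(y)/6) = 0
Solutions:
 g(y) = 6*log(C1 + y/6)


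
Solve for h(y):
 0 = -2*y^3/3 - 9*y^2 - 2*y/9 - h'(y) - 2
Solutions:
 h(y) = C1 - y^4/6 - 3*y^3 - y^2/9 - 2*y


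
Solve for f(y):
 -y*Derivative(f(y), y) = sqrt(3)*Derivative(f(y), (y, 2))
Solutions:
 f(y) = C1 + C2*erf(sqrt(2)*3^(3/4)*y/6)


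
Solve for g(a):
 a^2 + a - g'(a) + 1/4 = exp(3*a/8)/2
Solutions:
 g(a) = C1 + a^3/3 + a^2/2 + a/4 - 4*exp(3*a/8)/3


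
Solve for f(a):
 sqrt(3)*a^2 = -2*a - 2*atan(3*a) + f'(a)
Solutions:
 f(a) = C1 + sqrt(3)*a^3/3 + a^2 + 2*a*atan(3*a) - log(9*a^2 + 1)/3


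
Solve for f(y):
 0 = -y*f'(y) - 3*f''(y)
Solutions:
 f(y) = C1 + C2*erf(sqrt(6)*y/6)


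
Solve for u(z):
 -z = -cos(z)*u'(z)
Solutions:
 u(z) = C1 + Integral(z/cos(z), z)


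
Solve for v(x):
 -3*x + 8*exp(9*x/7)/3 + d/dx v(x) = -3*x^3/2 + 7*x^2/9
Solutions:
 v(x) = C1 - 3*x^4/8 + 7*x^3/27 + 3*x^2/2 - 56*exp(9*x/7)/27


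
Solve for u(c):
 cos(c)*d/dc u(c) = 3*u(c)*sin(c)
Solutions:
 u(c) = C1/cos(c)^3


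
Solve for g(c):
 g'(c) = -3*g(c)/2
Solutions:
 g(c) = C1*exp(-3*c/2)


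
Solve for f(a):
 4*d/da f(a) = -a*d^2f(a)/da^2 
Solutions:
 f(a) = C1 + C2/a^3


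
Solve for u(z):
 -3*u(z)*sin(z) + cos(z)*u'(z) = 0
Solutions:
 u(z) = C1/cos(z)^3


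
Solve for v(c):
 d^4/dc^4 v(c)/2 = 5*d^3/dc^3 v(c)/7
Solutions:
 v(c) = C1 + C2*c + C3*c^2 + C4*exp(10*c/7)


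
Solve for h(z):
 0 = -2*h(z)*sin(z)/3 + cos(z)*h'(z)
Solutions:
 h(z) = C1/cos(z)^(2/3)


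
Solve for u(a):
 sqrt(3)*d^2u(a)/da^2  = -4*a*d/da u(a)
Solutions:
 u(a) = C1 + C2*erf(sqrt(2)*3^(3/4)*a/3)


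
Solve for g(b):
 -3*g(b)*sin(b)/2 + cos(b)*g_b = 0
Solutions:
 g(b) = C1/cos(b)^(3/2)


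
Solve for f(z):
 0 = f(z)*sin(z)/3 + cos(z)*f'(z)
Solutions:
 f(z) = C1*cos(z)^(1/3)


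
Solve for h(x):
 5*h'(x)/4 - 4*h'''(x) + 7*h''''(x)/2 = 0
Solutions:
 h(x) = C1 + C2*exp(x*(128*2^(2/3)/(21*sqrt(37785) + 4567)^(1/3) + 2^(1/3)*(21*sqrt(37785) + 4567)^(1/3) + 32)/84)*sin(2^(1/3)*sqrt(3)*x*(-(21*sqrt(37785) + 4567)^(1/3) + 128*2^(1/3)/(21*sqrt(37785) + 4567)^(1/3))/84) + C3*exp(x*(128*2^(2/3)/(21*sqrt(37785) + 4567)^(1/3) + 2^(1/3)*(21*sqrt(37785) + 4567)^(1/3) + 32)/84)*cos(2^(1/3)*sqrt(3)*x*(-(21*sqrt(37785) + 4567)^(1/3) + 128*2^(1/3)/(21*sqrt(37785) + 4567)^(1/3))/84) + C4*exp(x*(-2^(1/3)*(21*sqrt(37785) + 4567)^(1/3) - 128*2^(2/3)/(21*sqrt(37785) + 4567)^(1/3) + 16)/42)


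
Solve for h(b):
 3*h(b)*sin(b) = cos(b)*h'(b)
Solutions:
 h(b) = C1/cos(b)^3


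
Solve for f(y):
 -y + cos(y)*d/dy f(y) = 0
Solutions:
 f(y) = C1 + Integral(y/cos(y), y)


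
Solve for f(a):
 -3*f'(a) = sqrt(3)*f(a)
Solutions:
 f(a) = C1*exp(-sqrt(3)*a/3)


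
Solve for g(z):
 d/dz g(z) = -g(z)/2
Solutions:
 g(z) = C1*exp(-z/2)


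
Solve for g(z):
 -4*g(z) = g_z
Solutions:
 g(z) = C1*exp(-4*z)


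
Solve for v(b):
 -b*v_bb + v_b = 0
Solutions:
 v(b) = C1 + C2*b^2


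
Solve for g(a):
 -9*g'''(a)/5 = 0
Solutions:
 g(a) = C1 + C2*a + C3*a^2


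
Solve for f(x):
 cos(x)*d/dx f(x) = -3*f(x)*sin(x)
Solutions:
 f(x) = C1*cos(x)^3


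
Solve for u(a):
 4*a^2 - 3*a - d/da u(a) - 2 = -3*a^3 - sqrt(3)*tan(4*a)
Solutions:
 u(a) = C1 + 3*a^4/4 + 4*a^3/3 - 3*a^2/2 - 2*a - sqrt(3)*log(cos(4*a))/4


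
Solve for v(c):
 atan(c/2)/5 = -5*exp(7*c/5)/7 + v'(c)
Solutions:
 v(c) = C1 + c*atan(c/2)/5 + 25*exp(7*c/5)/49 - log(c^2 + 4)/5


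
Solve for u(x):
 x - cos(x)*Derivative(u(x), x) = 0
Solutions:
 u(x) = C1 + Integral(x/cos(x), x)


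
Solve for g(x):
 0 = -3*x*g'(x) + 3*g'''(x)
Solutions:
 g(x) = C1 + Integral(C2*airyai(x) + C3*airybi(x), x)


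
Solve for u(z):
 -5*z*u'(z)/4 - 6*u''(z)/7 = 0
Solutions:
 u(z) = C1 + C2*erf(sqrt(105)*z/12)


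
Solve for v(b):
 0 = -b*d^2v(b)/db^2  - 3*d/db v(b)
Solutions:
 v(b) = C1 + C2/b^2


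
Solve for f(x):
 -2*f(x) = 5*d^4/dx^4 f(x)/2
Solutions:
 f(x) = (C1*sin(5^(3/4)*x/5) + C2*cos(5^(3/4)*x/5))*exp(-5^(3/4)*x/5) + (C3*sin(5^(3/4)*x/5) + C4*cos(5^(3/4)*x/5))*exp(5^(3/4)*x/5)


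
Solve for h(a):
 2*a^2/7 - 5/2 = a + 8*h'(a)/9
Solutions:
 h(a) = C1 + 3*a^3/28 - 9*a^2/16 - 45*a/16


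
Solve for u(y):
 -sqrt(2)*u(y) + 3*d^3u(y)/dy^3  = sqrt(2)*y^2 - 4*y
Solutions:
 u(y) = C3*exp(2^(1/6)*3^(2/3)*y/3) - y^2 + 2*sqrt(2)*y + (C1*sin(6^(1/6)*y/2) + C2*cos(6^(1/6)*y/2))*exp(-2^(1/6)*3^(2/3)*y/6)


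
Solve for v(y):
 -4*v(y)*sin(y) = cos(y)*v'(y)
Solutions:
 v(y) = C1*cos(y)^4


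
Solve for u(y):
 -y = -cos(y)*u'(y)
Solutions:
 u(y) = C1 + Integral(y/cos(y), y)


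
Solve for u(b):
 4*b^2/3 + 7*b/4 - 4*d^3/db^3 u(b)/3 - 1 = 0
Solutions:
 u(b) = C1 + C2*b + C3*b^2 + b^5/60 + 7*b^4/128 - b^3/8


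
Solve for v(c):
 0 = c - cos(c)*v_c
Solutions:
 v(c) = C1 + Integral(c/cos(c), c)


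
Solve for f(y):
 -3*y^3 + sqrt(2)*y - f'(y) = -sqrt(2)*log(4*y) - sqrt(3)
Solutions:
 f(y) = C1 - 3*y^4/4 + sqrt(2)*y^2/2 + sqrt(2)*y*log(y) - sqrt(2)*y + sqrt(3)*y + 2*sqrt(2)*y*log(2)


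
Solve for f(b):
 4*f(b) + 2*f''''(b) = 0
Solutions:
 f(b) = (C1*sin(2^(3/4)*b/2) + C2*cos(2^(3/4)*b/2))*exp(-2^(3/4)*b/2) + (C3*sin(2^(3/4)*b/2) + C4*cos(2^(3/4)*b/2))*exp(2^(3/4)*b/2)


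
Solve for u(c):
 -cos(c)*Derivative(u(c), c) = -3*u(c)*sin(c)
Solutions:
 u(c) = C1/cos(c)^3


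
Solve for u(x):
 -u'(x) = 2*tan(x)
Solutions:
 u(x) = C1 + 2*log(cos(x))


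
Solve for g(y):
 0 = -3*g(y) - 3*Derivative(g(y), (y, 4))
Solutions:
 g(y) = (C1*sin(sqrt(2)*y/2) + C2*cos(sqrt(2)*y/2))*exp(-sqrt(2)*y/2) + (C3*sin(sqrt(2)*y/2) + C4*cos(sqrt(2)*y/2))*exp(sqrt(2)*y/2)


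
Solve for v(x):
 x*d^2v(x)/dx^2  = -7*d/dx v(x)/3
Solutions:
 v(x) = C1 + C2/x^(4/3)


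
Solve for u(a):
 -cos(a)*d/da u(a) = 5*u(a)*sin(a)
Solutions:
 u(a) = C1*cos(a)^5


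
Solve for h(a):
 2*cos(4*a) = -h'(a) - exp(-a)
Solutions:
 h(a) = C1 - sin(4*a)/2 + exp(-a)


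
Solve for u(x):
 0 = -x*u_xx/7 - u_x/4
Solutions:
 u(x) = C1 + C2/x^(3/4)


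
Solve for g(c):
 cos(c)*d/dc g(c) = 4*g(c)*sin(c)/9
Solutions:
 g(c) = C1/cos(c)^(4/9)


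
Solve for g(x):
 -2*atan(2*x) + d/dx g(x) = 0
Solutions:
 g(x) = C1 + 2*x*atan(2*x) - log(4*x^2 + 1)/2


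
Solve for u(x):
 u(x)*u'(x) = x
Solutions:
 u(x) = -sqrt(C1 + x^2)
 u(x) = sqrt(C1 + x^2)


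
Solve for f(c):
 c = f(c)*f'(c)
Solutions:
 f(c) = -sqrt(C1 + c^2)
 f(c) = sqrt(C1 + c^2)


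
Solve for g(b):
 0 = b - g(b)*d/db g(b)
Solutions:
 g(b) = -sqrt(C1 + b^2)
 g(b) = sqrt(C1 + b^2)


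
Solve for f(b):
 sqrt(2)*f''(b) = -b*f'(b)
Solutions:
 f(b) = C1 + C2*erf(2^(1/4)*b/2)


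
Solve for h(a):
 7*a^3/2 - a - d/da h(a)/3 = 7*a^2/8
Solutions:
 h(a) = C1 + 21*a^4/8 - 7*a^3/8 - 3*a^2/2


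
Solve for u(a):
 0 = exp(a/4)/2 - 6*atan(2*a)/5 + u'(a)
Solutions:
 u(a) = C1 + 6*a*atan(2*a)/5 - 2*exp(a/4) - 3*log(4*a^2 + 1)/10


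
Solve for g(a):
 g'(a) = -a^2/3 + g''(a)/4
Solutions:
 g(a) = C1 + C2*exp(4*a) - a^3/9 - a^2/12 - a/24


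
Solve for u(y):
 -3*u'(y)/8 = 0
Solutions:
 u(y) = C1


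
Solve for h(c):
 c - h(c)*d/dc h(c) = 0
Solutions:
 h(c) = -sqrt(C1 + c^2)
 h(c) = sqrt(C1 + c^2)


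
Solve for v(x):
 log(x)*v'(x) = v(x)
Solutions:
 v(x) = C1*exp(li(x))


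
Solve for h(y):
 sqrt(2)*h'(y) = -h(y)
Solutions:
 h(y) = C1*exp(-sqrt(2)*y/2)


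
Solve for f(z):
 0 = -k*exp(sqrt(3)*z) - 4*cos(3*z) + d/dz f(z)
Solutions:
 f(z) = C1 + sqrt(3)*k*exp(sqrt(3)*z)/3 + 4*sin(3*z)/3


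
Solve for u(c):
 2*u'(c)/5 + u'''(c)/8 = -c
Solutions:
 u(c) = C1 + C2*sin(4*sqrt(5)*c/5) + C3*cos(4*sqrt(5)*c/5) - 5*c^2/4


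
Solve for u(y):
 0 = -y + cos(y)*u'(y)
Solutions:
 u(y) = C1 + Integral(y/cos(y), y)


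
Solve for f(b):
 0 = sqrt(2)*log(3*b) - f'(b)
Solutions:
 f(b) = C1 + sqrt(2)*b*log(b) - sqrt(2)*b + sqrt(2)*b*log(3)


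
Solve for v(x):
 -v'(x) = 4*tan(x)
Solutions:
 v(x) = C1 + 4*log(cos(x))


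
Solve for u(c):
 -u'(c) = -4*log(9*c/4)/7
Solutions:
 u(c) = C1 + 4*c*log(c)/7 - 8*c*log(2)/7 - 4*c/7 + 8*c*log(3)/7


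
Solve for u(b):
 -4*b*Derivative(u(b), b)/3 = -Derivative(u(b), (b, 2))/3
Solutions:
 u(b) = C1 + C2*erfi(sqrt(2)*b)


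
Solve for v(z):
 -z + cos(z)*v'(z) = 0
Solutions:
 v(z) = C1 + Integral(z/cos(z), z)


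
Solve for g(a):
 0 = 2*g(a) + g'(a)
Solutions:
 g(a) = C1*exp(-2*a)


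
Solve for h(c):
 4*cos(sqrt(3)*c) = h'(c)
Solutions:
 h(c) = C1 + 4*sqrt(3)*sin(sqrt(3)*c)/3


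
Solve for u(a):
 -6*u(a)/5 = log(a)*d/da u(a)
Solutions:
 u(a) = C1*exp(-6*li(a)/5)


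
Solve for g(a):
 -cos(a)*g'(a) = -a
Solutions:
 g(a) = C1 + Integral(a/cos(a), a)


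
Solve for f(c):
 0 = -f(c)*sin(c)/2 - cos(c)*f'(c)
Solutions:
 f(c) = C1*sqrt(cos(c))


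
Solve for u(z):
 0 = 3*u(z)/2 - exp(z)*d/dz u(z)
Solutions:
 u(z) = C1*exp(-3*exp(-z)/2)


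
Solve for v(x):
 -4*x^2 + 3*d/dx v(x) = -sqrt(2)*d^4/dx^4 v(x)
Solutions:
 v(x) = C1 + C4*exp(-2^(5/6)*3^(1/3)*x/2) + 4*x^3/9 + (C2*sin(6^(5/6)*x/4) + C3*cos(6^(5/6)*x/4))*exp(2^(5/6)*3^(1/3)*x/4)


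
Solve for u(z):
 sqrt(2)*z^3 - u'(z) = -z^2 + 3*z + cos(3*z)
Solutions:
 u(z) = C1 + sqrt(2)*z^4/4 + z^3/3 - 3*z^2/2 - sin(3*z)/3


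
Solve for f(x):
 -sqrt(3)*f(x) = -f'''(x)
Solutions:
 f(x) = C3*exp(3^(1/6)*x) + (C1*sin(3^(2/3)*x/2) + C2*cos(3^(2/3)*x/2))*exp(-3^(1/6)*x/2)


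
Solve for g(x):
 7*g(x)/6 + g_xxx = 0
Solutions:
 g(x) = C3*exp(-6^(2/3)*7^(1/3)*x/6) + (C1*sin(2^(2/3)*3^(1/6)*7^(1/3)*x/4) + C2*cos(2^(2/3)*3^(1/6)*7^(1/3)*x/4))*exp(6^(2/3)*7^(1/3)*x/12)


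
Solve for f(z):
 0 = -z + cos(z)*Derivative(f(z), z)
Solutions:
 f(z) = C1 + Integral(z/cos(z), z)


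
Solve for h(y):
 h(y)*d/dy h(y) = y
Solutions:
 h(y) = -sqrt(C1 + y^2)
 h(y) = sqrt(C1 + y^2)


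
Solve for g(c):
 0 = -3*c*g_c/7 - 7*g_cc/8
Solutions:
 g(c) = C1 + C2*erf(2*sqrt(3)*c/7)


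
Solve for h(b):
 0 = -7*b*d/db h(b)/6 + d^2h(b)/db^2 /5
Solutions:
 h(b) = C1 + C2*erfi(sqrt(105)*b/6)


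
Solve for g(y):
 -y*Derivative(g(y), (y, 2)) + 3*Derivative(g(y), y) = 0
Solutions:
 g(y) = C1 + C2*y^4


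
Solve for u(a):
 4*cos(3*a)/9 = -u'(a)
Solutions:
 u(a) = C1 - 4*sin(3*a)/27


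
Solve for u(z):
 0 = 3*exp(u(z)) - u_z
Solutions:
 u(z) = log(-1/(C1 + 3*z))


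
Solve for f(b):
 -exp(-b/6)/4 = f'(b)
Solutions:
 f(b) = C1 + 3*exp(-b/6)/2


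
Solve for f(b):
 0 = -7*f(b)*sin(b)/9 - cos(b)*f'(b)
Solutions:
 f(b) = C1*cos(b)^(7/9)


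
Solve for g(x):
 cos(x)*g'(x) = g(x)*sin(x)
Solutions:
 g(x) = C1/cos(x)


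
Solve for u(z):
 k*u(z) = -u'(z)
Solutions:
 u(z) = C1*exp(-k*z)


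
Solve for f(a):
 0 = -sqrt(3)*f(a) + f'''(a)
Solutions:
 f(a) = C3*exp(3^(1/6)*a) + (C1*sin(3^(2/3)*a/2) + C2*cos(3^(2/3)*a/2))*exp(-3^(1/6)*a/2)


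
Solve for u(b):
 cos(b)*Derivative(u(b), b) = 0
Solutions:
 u(b) = C1


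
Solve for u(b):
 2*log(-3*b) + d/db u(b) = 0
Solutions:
 u(b) = C1 - 2*b*log(-b) + 2*b*(1 - log(3))


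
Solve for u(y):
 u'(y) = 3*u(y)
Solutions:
 u(y) = C1*exp(3*y)


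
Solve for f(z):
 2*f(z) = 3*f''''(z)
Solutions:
 f(z) = C1*exp(-2^(1/4)*3^(3/4)*z/3) + C2*exp(2^(1/4)*3^(3/4)*z/3) + C3*sin(2^(1/4)*3^(3/4)*z/3) + C4*cos(2^(1/4)*3^(3/4)*z/3)


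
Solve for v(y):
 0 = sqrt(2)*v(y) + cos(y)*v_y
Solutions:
 v(y) = C1*(sin(y) - 1)^(sqrt(2)/2)/(sin(y) + 1)^(sqrt(2)/2)


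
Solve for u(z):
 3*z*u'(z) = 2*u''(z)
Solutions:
 u(z) = C1 + C2*erfi(sqrt(3)*z/2)


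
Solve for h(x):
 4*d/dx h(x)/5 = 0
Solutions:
 h(x) = C1


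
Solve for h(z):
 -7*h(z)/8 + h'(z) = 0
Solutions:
 h(z) = C1*exp(7*z/8)


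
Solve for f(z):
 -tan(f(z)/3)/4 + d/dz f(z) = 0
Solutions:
 f(z) = -3*asin(C1*exp(z/12)) + 3*pi
 f(z) = 3*asin(C1*exp(z/12))


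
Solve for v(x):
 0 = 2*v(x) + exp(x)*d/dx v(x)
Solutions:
 v(x) = C1*exp(2*exp(-x))


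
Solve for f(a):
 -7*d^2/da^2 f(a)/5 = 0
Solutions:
 f(a) = C1 + C2*a


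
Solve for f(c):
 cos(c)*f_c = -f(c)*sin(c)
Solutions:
 f(c) = C1*cos(c)


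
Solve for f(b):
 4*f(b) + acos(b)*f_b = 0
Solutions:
 f(b) = C1*exp(-4*Integral(1/acos(b), b))


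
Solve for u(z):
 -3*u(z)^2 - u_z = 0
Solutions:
 u(z) = 1/(C1 + 3*z)


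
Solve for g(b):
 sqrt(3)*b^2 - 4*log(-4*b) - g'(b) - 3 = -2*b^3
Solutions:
 g(b) = C1 + b^4/2 + sqrt(3)*b^3/3 - 4*b*log(-b) + b*(1 - 8*log(2))


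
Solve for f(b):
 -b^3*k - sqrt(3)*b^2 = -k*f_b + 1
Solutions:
 f(b) = C1 + b^4/4 + sqrt(3)*b^3/(3*k) + b/k


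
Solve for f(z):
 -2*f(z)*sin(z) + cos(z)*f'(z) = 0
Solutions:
 f(z) = C1/cos(z)^2
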